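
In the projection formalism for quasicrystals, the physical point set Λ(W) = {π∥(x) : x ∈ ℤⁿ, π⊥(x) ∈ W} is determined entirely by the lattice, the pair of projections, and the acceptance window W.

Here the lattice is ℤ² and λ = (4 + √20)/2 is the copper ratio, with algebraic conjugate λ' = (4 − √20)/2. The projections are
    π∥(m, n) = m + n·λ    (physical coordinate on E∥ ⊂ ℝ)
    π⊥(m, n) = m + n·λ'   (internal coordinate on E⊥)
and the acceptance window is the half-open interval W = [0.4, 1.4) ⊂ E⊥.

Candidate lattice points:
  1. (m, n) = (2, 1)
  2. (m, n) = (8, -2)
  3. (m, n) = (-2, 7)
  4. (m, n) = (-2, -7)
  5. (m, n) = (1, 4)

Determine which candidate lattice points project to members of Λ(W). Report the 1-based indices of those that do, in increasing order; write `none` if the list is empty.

Compute λ' = (4−√20)/2 = -0.236068, so π⊥(m,n) = m -0.236068·n.
#1 (2,1): internal coord 2 + (1)·λ' = +1.763932; +1.763932 ∉ [0.4, 1.4) → out
#2 (8,-2): internal coord 8 + (-2)·λ' = +8.472136; +8.472136 ∉ [0.4, 1.4) → out
#3 (-2,7): internal coord -2 + (7)·λ' = -3.652476; -3.652476 ∉ [0.4, 1.4) → out
#4 (-2,-7): internal coord -2 + (-7)·λ' = -0.347524; -0.347524 ∉ [0.4, 1.4) → out
#5 (1,4): internal coord 1 + (4)·λ' = +0.055728; +0.055728 ∉ [0.4, 1.4) → out

none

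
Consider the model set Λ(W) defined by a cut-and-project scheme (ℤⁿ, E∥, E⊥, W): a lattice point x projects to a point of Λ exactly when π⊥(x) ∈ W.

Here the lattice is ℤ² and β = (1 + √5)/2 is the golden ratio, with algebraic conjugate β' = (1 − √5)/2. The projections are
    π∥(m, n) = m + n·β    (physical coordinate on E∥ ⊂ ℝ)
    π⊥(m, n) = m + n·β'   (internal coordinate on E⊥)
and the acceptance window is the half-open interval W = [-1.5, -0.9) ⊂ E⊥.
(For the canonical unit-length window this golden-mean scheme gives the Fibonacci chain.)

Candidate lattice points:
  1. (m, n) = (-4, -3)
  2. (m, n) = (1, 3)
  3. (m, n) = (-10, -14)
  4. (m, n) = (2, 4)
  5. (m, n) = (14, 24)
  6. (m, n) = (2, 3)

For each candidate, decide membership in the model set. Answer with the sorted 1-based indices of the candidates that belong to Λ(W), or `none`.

3

β' = (1−√5)/2 ≈ -0.61803.
#1 (-4,-3): internal coord -4 + (-3)·β' = -2.14590; -2.14590 ∉ [-1.5, -0.9) → out
#2 (1,3): internal coord 1 + (3)·β' = -0.85410; -0.85410 ∉ [-1.5, -0.9) → out
#3 (-10,-14): internal coord -10 + (-14)·β' = -1.34752; -1.34752 ∈ [-1.5, -0.9) → IN Λ
#4 (2,4): internal coord 2 + (4)·β' = -0.47214; -0.47214 ∉ [-1.5, -0.9) → out
#5 (14,24): internal coord 14 + (24)·β' = -0.83282; -0.83282 ∉ [-1.5, -0.9) → out
#6 (2,3): internal coord 2 + (3)·β' = +0.14590; +0.14590 ∉ [-1.5, -0.9) → out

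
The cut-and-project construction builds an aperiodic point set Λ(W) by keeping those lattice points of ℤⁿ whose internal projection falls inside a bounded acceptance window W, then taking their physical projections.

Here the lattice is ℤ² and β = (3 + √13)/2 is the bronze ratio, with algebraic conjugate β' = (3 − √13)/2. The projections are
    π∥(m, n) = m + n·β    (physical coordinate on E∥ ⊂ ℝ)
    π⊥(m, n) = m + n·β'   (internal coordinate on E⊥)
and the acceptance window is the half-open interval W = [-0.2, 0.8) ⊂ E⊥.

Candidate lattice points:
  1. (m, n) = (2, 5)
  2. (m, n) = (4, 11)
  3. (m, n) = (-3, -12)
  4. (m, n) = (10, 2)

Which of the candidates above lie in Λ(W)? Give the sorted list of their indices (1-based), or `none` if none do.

1, 2, 3

Compute β' = (3−√13)/2 = -0.3028, so π⊥(m,n) = m -0.3028·n.
[1] lift (2,5): star map gives 0.4861; window check -0.2 ≤ 0.4861 < 0.8 is true → IN Λ
[2] lift (4,11): star map gives 0.6695; window check -0.2 ≤ 0.6695 < 0.8 is true → IN Λ
[3] lift (-3,-12): star map gives 0.6333; window check -0.2 ≤ 0.6333 < 0.8 is true → IN Λ
[4] lift (10,2): star map gives 9.3944; window check -0.2 ≤ 9.3944 < 0.8 is false → out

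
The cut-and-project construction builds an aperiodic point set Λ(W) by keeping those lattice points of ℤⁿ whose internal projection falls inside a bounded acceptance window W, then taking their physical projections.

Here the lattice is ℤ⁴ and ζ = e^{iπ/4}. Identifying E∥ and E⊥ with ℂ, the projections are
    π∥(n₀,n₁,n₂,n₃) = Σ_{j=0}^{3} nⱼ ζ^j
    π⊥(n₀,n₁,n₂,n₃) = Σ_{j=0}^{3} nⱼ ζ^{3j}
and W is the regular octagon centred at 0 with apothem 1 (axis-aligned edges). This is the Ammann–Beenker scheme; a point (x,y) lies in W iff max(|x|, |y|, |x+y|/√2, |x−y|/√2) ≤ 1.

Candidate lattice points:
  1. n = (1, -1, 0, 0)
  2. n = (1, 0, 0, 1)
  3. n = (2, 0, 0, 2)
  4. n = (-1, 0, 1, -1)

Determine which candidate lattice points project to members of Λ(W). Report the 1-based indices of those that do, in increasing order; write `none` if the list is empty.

Internal map: ζ^{3j} for j=0..3 gives (1,0), (−√2/2,√2/2), (0,−1), (√2/2,√2/2).
candidate 1: n = (1, -1, 0, 0) → π⊥ ≈ (+1.707107, -0.707107); max(|x|,|y|,|x±y|/√2) = 1.707107 > 1 ⇒ ∉ W
candidate 2: n = (1, 0, 0, 1) → π⊥ ≈ (+1.707107, +0.707107); max(|x|,|y|,|x±y|/√2) = 1.707107 > 1 ⇒ ∉ W
candidate 3: n = (2, 0, 0, 2) → π⊥ ≈ (+3.414214, +1.414214); max(|x|,|y|,|x±y|/√2) = 3.414214 > 1 ⇒ ∉ W
candidate 4: n = (-1, 0, 1, -1) → π⊥ ≈ (-1.707107, -1.707107); max(|x|,|y|,|x±y|/√2) = 2.414214 > 1 ⇒ ∉ W

none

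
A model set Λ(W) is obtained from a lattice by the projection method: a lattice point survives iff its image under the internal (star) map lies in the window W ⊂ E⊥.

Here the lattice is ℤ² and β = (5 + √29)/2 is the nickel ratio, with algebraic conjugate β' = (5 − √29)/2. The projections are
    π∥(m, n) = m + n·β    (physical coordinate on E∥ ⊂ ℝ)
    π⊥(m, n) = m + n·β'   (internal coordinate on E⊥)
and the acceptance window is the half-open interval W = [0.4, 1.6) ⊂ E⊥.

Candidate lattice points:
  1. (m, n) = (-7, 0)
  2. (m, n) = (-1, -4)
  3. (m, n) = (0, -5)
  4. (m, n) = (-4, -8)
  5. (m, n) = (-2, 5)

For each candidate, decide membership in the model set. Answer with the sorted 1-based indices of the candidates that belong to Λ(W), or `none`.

Numerically β ≈ 5.192582 and β' = −1/β ≈ -0.192582.
candidate 1: (m,n)=(-7,0) → π∥ = -7+0·β ≈ -7.000000, π⊥ = -7+0·β' ≈ -7.000000 ∉ [0.4, 1.6) ⇒ out
candidate 2: (m,n)=(-1,-4) → π∥ = -1-4·β ≈ -21.770330, π⊥ = -1-4·β' ≈ -0.229670 ∉ [0.4, 1.6) ⇒ out
candidate 3: (m,n)=(0,-5) → π∥ = 0-5·β ≈ -25.962912, π⊥ = 0-5·β' ≈ 0.962912 ∈ [0.4, 1.6) ⇒ IN Λ
candidate 4: (m,n)=(-4,-8) → π∥ = -4-8·β ≈ -45.540659, π⊥ = -4-8·β' ≈ -2.459341 ∉ [0.4, 1.6) ⇒ out
candidate 5: (m,n)=(-2,5) → π∥ = -2+5·β ≈ 23.962912, π⊥ = -2+5·β' ≈ -2.962912 ∉ [0.4, 1.6) ⇒ out

3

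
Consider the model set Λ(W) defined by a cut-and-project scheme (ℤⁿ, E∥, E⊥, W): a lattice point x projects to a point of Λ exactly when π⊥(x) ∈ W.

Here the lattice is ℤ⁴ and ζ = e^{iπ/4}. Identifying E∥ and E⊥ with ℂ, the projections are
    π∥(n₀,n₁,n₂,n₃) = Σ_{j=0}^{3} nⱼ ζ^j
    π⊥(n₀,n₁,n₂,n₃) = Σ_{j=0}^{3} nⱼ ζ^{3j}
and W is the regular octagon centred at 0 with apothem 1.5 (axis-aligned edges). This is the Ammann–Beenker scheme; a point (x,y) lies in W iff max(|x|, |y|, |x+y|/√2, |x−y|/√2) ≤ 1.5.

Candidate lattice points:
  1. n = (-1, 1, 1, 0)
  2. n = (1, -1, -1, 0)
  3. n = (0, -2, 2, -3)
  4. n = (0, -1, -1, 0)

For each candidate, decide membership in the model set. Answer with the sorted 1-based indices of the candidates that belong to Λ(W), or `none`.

π⊥(n) = n₀ + n₁ζ³ + n₂ζ⁶ + n₃ζ⁹ where ζ = e^{iπ/4}.
#1 (-1, 1, 1, 0): internal (-1.70711, -0.29289); octagon support 1.70711 vs apothem 1.5 → ∉ W
#2 (1, -1, -1, 0): internal (1.70711, 0.29289); octagon support 1.70711 vs apothem 1.5 → ∉ W
#3 (0, -2, 2, -3): internal (-0.70711, -5.53553); octagon support 5.53553 vs apothem 1.5 → ∉ W
#4 (0, -1, -1, 0): internal (0.70711, 0.29289); octagon support 0.70711 vs apothem 1.5 → ∈ W

4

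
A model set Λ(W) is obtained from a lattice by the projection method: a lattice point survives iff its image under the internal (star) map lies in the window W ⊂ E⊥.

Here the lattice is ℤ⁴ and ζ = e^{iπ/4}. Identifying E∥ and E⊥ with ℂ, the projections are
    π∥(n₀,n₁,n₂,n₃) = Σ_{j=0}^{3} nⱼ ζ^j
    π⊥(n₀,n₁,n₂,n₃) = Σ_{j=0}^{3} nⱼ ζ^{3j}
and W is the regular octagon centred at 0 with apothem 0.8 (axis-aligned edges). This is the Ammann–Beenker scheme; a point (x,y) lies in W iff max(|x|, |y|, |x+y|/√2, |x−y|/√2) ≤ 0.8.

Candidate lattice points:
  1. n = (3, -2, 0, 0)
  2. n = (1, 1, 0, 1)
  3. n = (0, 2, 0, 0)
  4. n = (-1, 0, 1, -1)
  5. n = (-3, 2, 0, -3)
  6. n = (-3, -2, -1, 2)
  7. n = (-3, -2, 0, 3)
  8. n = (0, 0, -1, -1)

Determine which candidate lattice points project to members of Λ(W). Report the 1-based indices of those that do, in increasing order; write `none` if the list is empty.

π⊥(n) = n₀ + n₁ζ³ + n₂ζ⁶ + n₃ζ⁹ where ζ = e^{iπ/4}.
#1 (3, -2, 0, 0): internal (4.414214, -1.414214); octagon support 4.414214 vs apothem 0.8 → ∉ W
#2 (1, 1, 0, 1): internal (1.000000, 1.414214); octagon support 1.707107 vs apothem 0.8 → ∉ W
#3 (0, 2, 0, 0): internal (-1.414214, 1.414214); octagon support 2.000000 vs apothem 0.8 → ∉ W
#4 (-1, 0, 1, -1): internal (-1.707107, -1.707107); octagon support 2.414214 vs apothem 0.8 → ∉ W
#5 (-3, 2, 0, -3): internal (-6.535534, -0.707107); octagon support 6.535534 vs apothem 0.8 → ∉ W
#6 (-3, -2, -1, 2): internal (-0.171573, 1.000000); octagon support 1.000000 vs apothem 0.8 → ∉ W
#7 (-3, -2, 0, 3): internal (0.535534, 0.707107); octagon support 0.878680 vs apothem 0.8 → ∉ W
#8 (0, 0, -1, -1): internal (-0.707107, 0.292893); octagon support 0.707107 vs apothem 0.8 → ∈ W

8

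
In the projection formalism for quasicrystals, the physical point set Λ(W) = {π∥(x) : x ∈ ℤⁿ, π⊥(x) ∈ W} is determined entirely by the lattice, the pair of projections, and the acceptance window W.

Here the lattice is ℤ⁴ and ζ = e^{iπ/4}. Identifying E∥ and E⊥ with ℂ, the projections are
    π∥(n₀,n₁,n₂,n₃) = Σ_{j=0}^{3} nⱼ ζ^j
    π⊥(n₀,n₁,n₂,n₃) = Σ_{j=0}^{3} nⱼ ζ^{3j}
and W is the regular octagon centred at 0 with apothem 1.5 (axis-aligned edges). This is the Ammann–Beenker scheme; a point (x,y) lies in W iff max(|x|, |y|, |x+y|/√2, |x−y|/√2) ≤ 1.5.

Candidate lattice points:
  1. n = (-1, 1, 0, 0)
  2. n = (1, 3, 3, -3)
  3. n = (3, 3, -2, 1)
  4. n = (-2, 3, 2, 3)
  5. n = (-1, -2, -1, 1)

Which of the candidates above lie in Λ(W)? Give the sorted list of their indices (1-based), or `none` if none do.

Internal map: ζ^{3j} for j=0..3 gives (1,0), (−√2/2,√2/2), (0,−1), (√2/2,√2/2).
candidate 1: n = (-1, 1, 0, 0) → π⊥ ≈ (-1.707107, +0.707107); max(|x|,|y|,|x±y|/√2) = 1.707107 > 1.5 ⇒ ∉ W
candidate 2: n = (1, 3, 3, -3) → π⊥ ≈ (-3.242641, -3.000000); max(|x|,|y|,|x±y|/√2) = 4.414214 > 1.5 ⇒ ∉ W
candidate 3: n = (3, 3, -2, 1) → π⊥ ≈ (+1.585786, +4.828427); max(|x|,|y|,|x±y|/√2) = 4.828427 > 1.5 ⇒ ∉ W
candidate 4: n = (-2, 3, 2, 3) → π⊥ ≈ (-2.000000, +2.242641); max(|x|,|y|,|x±y|/√2) = 3.000000 > 1.5 ⇒ ∉ W
candidate 5: n = (-1, -2, -1, 1) → π⊥ ≈ (+1.121320, +0.292893); max(|x|,|y|,|x±y|/√2) = 1.121320 ≤ 1.5 ⇒ ∈ W

5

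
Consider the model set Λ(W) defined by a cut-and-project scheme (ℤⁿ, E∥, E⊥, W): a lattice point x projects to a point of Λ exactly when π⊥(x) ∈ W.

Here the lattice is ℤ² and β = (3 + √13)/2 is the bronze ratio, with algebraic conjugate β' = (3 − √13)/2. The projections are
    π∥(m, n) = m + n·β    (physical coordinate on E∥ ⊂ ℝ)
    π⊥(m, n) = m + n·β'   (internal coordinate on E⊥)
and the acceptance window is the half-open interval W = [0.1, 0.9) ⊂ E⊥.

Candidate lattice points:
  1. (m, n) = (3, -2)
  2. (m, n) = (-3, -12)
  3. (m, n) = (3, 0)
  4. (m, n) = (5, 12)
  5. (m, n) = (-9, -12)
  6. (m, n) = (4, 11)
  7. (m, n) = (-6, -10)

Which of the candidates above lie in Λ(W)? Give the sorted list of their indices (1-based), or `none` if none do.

2, 6

Numerically β ≈ 3.30278 and β' = −1/β ≈ -0.30278.
candidate 1: (m,n)=(3,-2) → π∥ = 3-2·β ≈ -3.60555, π⊥ = 3-2·β' ≈ 3.60555 ∉ [0.1, 0.9) ⇒ out
candidate 2: (m,n)=(-3,-12) → π∥ = -3-12·β ≈ -42.63331, π⊥ = -3-12·β' ≈ 0.63331 ∈ [0.1, 0.9) ⇒ IN Λ
candidate 3: (m,n)=(3,0) → π∥ = 3+0·β ≈ 3.00000, π⊥ = 3+0·β' ≈ 3.00000 ∉ [0.1, 0.9) ⇒ out
candidate 4: (m,n)=(5,12) → π∥ = 5+12·β ≈ 44.63331, π⊥ = 5+12·β' ≈ 1.36669 ∉ [0.1, 0.9) ⇒ out
candidate 5: (m,n)=(-9,-12) → π∥ = -9-12·β ≈ -48.63331, π⊥ = -9-12·β' ≈ -5.36669 ∉ [0.1, 0.9) ⇒ out
candidate 6: (m,n)=(4,11) → π∥ = 4+11·β ≈ 40.33053, π⊥ = 4+11·β' ≈ 0.66947 ∈ [0.1, 0.9) ⇒ IN Λ
candidate 7: (m,n)=(-6,-10) → π∥ = -6-10·β ≈ -39.02776, π⊥ = -6-10·β' ≈ -2.97224 ∉ [0.1, 0.9) ⇒ out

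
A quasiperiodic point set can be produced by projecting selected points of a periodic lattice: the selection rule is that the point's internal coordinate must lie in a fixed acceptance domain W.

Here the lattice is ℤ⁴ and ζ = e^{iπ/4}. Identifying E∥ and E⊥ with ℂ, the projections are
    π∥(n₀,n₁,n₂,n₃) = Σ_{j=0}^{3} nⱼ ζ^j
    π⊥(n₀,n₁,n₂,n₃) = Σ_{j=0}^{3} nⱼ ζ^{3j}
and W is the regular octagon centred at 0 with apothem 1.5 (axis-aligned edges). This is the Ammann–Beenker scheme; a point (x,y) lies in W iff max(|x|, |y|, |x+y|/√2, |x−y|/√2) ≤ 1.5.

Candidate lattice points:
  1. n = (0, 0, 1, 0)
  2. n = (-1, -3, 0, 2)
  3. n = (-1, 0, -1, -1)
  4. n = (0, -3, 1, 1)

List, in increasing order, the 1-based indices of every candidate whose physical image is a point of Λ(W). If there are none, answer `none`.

π⊥(n) = n₀ + n₁ζ³ + n₂ζ⁶ + n₃ζ⁹ where ζ = e^{iπ/4}.
candidate 1: n = (0, 0, 1, 0) → π⊥ ≈ (+0.000000, -1.000000); max(|x|,|y|,|x±y|/√2) = 1.000000 ≤ 1.5 ⇒ ∈ W
candidate 2: n = (-1, -3, 0, 2) → π⊥ ≈ (+2.535534, -0.707107); max(|x|,|y|,|x±y|/√2) = 2.535534 > 1.5 ⇒ ∉ W
candidate 3: n = (-1, 0, -1, -1) → π⊥ ≈ (-1.707107, +0.292893); max(|x|,|y|,|x±y|/√2) = 1.707107 > 1.5 ⇒ ∉ W
candidate 4: n = (0, -3, 1, 1) → π⊥ ≈ (+2.828427, -2.414214); max(|x|,|y|,|x±y|/√2) = 3.707107 > 1.5 ⇒ ∉ W

1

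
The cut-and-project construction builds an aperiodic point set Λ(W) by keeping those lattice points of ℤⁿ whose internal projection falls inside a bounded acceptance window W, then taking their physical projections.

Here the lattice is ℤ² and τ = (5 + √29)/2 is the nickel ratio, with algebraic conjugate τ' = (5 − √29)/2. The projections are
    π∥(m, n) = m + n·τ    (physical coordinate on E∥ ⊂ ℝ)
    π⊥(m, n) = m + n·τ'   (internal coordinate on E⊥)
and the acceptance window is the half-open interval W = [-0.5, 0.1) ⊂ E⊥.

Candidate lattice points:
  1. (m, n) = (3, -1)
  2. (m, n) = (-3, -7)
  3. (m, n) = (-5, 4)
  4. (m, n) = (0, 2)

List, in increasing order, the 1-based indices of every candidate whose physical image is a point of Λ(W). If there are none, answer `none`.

4

Compute τ' = (5−√29)/2 = -0.1926, so π⊥(m,n) = m -0.1926·n.
[1] lift (3,-1): star map gives 3.1926; window check -0.5 ≤ 3.1926 < 0.1 is false → out
[2] lift (-3,-7): star map gives -1.6519; window check -0.5 ≤ -1.6519 < 0.1 is false → out
[3] lift (-5,4): star map gives -5.7703; window check -0.5 ≤ -5.7703 < 0.1 is false → out
[4] lift (0,2): star map gives -0.3852; window check -0.5 ≤ -0.3852 < 0.1 is true → IN Λ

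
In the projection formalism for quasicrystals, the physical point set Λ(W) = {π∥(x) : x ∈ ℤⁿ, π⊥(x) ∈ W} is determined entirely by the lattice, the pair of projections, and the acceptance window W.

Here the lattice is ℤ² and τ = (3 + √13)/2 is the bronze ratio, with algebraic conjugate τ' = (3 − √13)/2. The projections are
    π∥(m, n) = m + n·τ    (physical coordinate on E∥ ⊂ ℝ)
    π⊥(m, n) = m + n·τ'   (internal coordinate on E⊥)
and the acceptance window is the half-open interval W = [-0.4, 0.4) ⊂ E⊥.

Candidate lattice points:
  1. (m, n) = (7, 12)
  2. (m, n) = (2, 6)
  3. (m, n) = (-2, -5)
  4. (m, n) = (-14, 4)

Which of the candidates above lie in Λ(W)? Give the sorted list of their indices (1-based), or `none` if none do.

Numerically τ ≈ 3.302776 and τ' = −1/τ ≈ -0.302776.
[1] lift (7,12): star map gives 3.366692; window check -0.4 ≤ 3.366692 < 0.4 is false → out
[2] lift (2,6): star map gives 0.183346; window check -0.4 ≤ 0.183346 < 0.4 is true → IN Λ
[3] lift (-2,-5): star map gives -0.486122; window check -0.4 ≤ -0.486122 < 0.4 is false → out
[4] lift (-14,4): star map gives -15.211103; window check -0.4 ≤ -15.211103 < 0.4 is false → out

2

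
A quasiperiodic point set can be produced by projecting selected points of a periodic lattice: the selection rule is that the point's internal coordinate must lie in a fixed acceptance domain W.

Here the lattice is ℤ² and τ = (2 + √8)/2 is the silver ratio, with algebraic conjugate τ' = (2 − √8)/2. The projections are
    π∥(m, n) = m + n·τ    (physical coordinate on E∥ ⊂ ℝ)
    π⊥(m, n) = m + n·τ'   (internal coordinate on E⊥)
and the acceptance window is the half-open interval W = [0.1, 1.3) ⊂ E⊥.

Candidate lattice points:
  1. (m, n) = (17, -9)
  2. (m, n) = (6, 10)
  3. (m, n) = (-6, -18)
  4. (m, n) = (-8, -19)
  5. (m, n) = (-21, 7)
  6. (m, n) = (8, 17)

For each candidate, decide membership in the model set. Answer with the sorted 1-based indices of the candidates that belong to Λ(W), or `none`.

6

Compute τ' = (2−√8)/2 = -0.4142, so π⊥(m,n) = m -0.4142·n.
[1] lift (17,-9): star map gives 20.7279; window check 0.1 ≤ 20.7279 < 1.3 is false → out
[2] lift (6,10): star map gives 1.8579; window check 0.1 ≤ 1.8579 < 1.3 is false → out
[3] lift (-6,-18): star map gives 1.4558; window check 0.1 ≤ 1.4558 < 1.3 is false → out
[4] lift (-8,-19): star map gives -0.1299; window check 0.1 ≤ -0.1299 < 1.3 is false → out
[5] lift (-21,7): star map gives -23.8995; window check 0.1 ≤ -23.8995 < 1.3 is false → out
[6] lift (8,17): star map gives 0.9584; window check 0.1 ≤ 0.9584 < 1.3 is true → IN Λ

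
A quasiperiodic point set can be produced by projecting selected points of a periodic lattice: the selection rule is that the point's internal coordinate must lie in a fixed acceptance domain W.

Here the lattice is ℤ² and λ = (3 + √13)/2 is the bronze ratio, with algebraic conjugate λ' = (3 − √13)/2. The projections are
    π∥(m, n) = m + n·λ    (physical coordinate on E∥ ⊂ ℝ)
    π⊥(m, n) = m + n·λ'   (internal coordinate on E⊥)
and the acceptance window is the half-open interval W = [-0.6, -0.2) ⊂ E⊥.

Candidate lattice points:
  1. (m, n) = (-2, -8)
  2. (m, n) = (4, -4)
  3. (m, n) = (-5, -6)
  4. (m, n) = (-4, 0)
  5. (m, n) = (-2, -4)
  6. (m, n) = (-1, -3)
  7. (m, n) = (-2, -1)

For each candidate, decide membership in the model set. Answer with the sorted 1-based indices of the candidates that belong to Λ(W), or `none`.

none

Compute λ' = (3−√13)/2 = -0.302776, so π⊥(m,n) = m -0.302776·n.
candidate 1: (m,n)=(-2,-8) → π∥ = -2-8·λ ≈ -28.422205, π⊥ = -2-8·λ' ≈ 0.422205 ∉ [-0.6, -0.2) ⇒ out
candidate 2: (m,n)=(4,-4) → π∥ = 4-4·λ ≈ -9.211103, π⊥ = 4-4·λ' ≈ 5.211103 ∉ [-0.6, -0.2) ⇒ out
candidate 3: (m,n)=(-5,-6) → π∥ = -5-6·λ ≈ -24.816654, π⊥ = -5-6·λ' ≈ -3.183346 ∉ [-0.6, -0.2) ⇒ out
candidate 4: (m,n)=(-4,0) → π∥ = -4+0·λ ≈ -4.000000, π⊥ = -4+0·λ' ≈ -4.000000 ∉ [-0.6, -0.2) ⇒ out
candidate 5: (m,n)=(-2,-4) → π∥ = -2-4·λ ≈ -15.211103, π⊥ = -2-4·λ' ≈ -0.788897 ∉ [-0.6, -0.2) ⇒ out
candidate 6: (m,n)=(-1,-3) → π∥ = -1-3·λ ≈ -10.908327, π⊥ = -1-3·λ' ≈ -0.091673 ∉ [-0.6, -0.2) ⇒ out
candidate 7: (m,n)=(-2,-1) → π∥ = -2-1·λ ≈ -5.302776, π⊥ = -2-1·λ' ≈ -1.697224 ∉ [-0.6, -0.2) ⇒ out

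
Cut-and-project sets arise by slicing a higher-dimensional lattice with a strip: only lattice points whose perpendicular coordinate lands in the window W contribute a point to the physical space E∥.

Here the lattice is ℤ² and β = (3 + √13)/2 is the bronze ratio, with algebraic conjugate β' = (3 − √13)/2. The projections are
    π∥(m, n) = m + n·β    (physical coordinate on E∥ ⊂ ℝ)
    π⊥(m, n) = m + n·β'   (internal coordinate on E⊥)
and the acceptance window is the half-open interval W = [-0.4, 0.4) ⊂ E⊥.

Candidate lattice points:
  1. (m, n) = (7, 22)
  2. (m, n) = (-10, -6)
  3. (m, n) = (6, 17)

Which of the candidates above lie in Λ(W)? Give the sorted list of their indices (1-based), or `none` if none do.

1

Numerically β ≈ 3.30278 and β' = −1/β ≈ -0.30278.
[1] lift (7,22): star map gives 0.33894; window check -0.4 ≤ 0.33894 < 0.4 is true → IN Λ
[2] lift (-10,-6): star map gives -8.18335; window check -0.4 ≤ -8.18335 < 0.4 is false → out
[3] lift (6,17): star map gives 0.85281; window check -0.4 ≤ 0.85281 < 0.4 is false → out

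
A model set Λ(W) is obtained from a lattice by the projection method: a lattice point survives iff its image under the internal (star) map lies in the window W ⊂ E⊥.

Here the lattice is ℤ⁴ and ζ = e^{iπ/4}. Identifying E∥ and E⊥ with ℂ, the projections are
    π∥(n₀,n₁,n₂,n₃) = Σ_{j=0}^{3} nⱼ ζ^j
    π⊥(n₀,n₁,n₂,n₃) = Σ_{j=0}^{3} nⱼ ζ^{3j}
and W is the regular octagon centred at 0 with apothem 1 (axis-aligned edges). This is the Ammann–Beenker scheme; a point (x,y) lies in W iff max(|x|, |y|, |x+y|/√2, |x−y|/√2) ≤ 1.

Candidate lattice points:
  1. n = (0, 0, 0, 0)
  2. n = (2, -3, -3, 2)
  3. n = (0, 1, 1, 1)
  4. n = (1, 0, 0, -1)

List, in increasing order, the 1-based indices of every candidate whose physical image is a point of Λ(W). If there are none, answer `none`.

1, 3, 4

Internal map: ζ^{3j} for j=0..3 gives (1,0), (−√2/2,√2/2), (0,−1), (√2/2,√2/2).
#1 (0, 0, 0, 0): internal (0.00000, 0.00000); octagon support 0.00000 vs apothem 1 → ∈ W
#2 (2, -3, -3, 2): internal (5.53553, 2.29289); octagon support 5.53553 vs apothem 1 → ∉ W
#3 (0, 1, 1, 1): internal (0.00000, 0.41421); octagon support 0.41421 vs apothem 1 → ∈ W
#4 (1, 0, 0, -1): internal (0.29289, -0.70711); octagon support 0.70711 vs apothem 1 → ∈ W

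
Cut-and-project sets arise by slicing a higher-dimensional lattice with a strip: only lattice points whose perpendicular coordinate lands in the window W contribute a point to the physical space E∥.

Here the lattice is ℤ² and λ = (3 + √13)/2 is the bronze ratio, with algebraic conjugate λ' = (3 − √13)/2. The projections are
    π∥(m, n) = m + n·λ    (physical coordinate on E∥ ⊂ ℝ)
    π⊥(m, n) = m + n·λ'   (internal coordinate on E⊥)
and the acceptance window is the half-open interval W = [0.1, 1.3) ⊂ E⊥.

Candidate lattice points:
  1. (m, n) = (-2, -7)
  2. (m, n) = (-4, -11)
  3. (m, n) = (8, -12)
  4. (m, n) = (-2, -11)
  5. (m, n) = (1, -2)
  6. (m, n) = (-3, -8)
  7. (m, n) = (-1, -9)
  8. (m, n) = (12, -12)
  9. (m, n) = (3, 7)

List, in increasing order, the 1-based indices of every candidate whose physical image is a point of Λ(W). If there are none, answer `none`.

1, 9

λ' = (3−√13)/2 ≈ -0.3028.
[1] lift (-2,-7): star map gives 0.1194; window check 0.1 ≤ 0.1194 < 1.3 is true → IN Λ
[2] lift (-4,-11): star map gives -0.6695; window check 0.1 ≤ -0.6695 < 1.3 is false → out
[3] lift (8,-12): star map gives 11.6333; window check 0.1 ≤ 11.6333 < 1.3 is false → out
[4] lift (-2,-11): star map gives 1.3305; window check 0.1 ≤ 1.3305 < 1.3 is false → out
[5] lift (1,-2): star map gives 1.6056; window check 0.1 ≤ 1.6056 < 1.3 is false → out
[6] lift (-3,-8): star map gives -0.5778; window check 0.1 ≤ -0.5778 < 1.3 is false → out
[7] lift (-1,-9): star map gives 1.7250; window check 0.1 ≤ 1.7250 < 1.3 is false → out
[8] lift (12,-12): star map gives 15.6333; window check 0.1 ≤ 15.6333 < 1.3 is false → out
[9] lift (3,7): star map gives 0.8806; window check 0.1 ≤ 0.8806 < 1.3 is true → IN Λ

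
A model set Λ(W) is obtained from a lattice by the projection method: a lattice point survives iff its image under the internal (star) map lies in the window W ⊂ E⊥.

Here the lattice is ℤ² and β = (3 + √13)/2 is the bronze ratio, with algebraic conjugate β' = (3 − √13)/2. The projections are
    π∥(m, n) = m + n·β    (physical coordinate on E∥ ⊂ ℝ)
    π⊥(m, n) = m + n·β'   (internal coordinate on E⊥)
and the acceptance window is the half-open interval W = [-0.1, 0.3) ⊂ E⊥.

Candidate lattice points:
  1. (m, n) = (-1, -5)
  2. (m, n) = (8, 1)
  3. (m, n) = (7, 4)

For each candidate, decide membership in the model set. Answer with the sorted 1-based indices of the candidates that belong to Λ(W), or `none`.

none

Compute β' = (3−√13)/2 = -0.3028, so π⊥(m,n) = m -0.3028·n.
#1 (-1,-5): internal coord -1 + (-5)·β' = +0.5139; +0.5139 ∉ [-0.1, 0.3) → out
#2 (8,1): internal coord 8 + (1)·β' = +7.6972; +7.6972 ∉ [-0.1, 0.3) → out
#3 (7,4): internal coord 7 + (4)·β' = +5.7889; +5.7889 ∉ [-0.1, 0.3) → out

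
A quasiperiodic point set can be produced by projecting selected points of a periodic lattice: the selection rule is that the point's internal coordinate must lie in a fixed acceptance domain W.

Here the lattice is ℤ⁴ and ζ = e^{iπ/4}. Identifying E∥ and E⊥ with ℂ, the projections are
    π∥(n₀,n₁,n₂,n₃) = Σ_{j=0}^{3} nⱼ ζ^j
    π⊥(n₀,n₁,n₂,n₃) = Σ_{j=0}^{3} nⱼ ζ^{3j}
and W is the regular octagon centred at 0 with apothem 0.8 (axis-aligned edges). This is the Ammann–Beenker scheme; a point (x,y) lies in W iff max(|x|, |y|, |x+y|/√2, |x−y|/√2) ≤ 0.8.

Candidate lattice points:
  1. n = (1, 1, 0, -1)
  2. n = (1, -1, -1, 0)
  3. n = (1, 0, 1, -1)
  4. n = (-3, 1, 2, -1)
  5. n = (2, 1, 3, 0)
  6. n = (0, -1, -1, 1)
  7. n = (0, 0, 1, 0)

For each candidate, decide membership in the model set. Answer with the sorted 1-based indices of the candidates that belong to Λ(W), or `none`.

Internal map: ζ^{3j} for j=0..3 gives (1,0), (−√2/2,√2/2), (0,−1), (√2/2,√2/2).
candidate 1: n = (1, 1, 0, -1) → π⊥ ≈ (-0.414214, +0.000000); max(|x|,|y|,|x±y|/√2) = 0.414214 ≤ 0.8 ⇒ ∈ W
candidate 2: n = (1, -1, -1, 0) → π⊥ ≈ (+1.707107, +0.292893); max(|x|,|y|,|x±y|/√2) = 1.707107 > 0.8 ⇒ ∉ W
candidate 3: n = (1, 0, 1, -1) → π⊥ ≈ (+0.292893, -1.707107); max(|x|,|y|,|x±y|/√2) = 1.707107 > 0.8 ⇒ ∉ W
candidate 4: n = (-3, 1, 2, -1) → π⊥ ≈ (-4.414214, -2.000000); max(|x|,|y|,|x±y|/√2) = 4.535534 > 0.8 ⇒ ∉ W
candidate 5: n = (2, 1, 3, 0) → π⊥ ≈ (+1.292893, -2.292893); max(|x|,|y|,|x±y|/√2) = 2.535534 > 0.8 ⇒ ∉ W
candidate 6: n = (0, -1, -1, 1) → π⊥ ≈ (+1.414214, +1.000000); max(|x|,|y|,|x±y|/√2) = 1.707107 > 0.8 ⇒ ∉ W
candidate 7: n = (0, 0, 1, 0) → π⊥ ≈ (+0.000000, -1.000000); max(|x|,|y|,|x±y|/√2) = 1.000000 > 0.8 ⇒ ∉ W

1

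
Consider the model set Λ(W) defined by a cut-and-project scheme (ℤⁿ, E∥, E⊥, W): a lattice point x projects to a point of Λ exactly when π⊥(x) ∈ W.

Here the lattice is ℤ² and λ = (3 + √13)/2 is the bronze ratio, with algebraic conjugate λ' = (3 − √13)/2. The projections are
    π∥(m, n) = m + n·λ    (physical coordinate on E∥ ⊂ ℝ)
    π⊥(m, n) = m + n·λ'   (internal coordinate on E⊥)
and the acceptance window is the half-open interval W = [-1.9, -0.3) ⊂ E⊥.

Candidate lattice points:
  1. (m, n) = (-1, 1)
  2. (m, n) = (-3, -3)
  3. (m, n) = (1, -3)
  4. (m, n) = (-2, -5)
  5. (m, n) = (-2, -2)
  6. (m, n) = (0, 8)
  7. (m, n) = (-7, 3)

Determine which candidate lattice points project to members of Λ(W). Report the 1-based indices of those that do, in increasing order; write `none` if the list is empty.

1, 4, 5

Compute λ' = (3−√13)/2 = -0.3028, so π⊥(m,n) = m -0.3028·n.
[1] lift (-1,1): star map gives -1.3028; window check -1.9 ≤ -1.3028 < -0.3 is true → IN Λ
[2] lift (-3,-3): star map gives -2.0917; window check -1.9 ≤ -2.0917 < -0.3 is false → out
[3] lift (1,-3): star map gives 1.9083; window check -1.9 ≤ 1.9083 < -0.3 is false → out
[4] lift (-2,-5): star map gives -0.4861; window check -1.9 ≤ -0.4861 < -0.3 is true → IN Λ
[5] lift (-2,-2): star map gives -1.3944; window check -1.9 ≤ -1.3944 < -0.3 is true → IN Λ
[6] lift (0,8): star map gives -2.4222; window check -1.9 ≤ -2.4222 < -0.3 is false → out
[7] lift (-7,3): star map gives -7.9083; window check -1.9 ≤ -7.9083 < -0.3 is false → out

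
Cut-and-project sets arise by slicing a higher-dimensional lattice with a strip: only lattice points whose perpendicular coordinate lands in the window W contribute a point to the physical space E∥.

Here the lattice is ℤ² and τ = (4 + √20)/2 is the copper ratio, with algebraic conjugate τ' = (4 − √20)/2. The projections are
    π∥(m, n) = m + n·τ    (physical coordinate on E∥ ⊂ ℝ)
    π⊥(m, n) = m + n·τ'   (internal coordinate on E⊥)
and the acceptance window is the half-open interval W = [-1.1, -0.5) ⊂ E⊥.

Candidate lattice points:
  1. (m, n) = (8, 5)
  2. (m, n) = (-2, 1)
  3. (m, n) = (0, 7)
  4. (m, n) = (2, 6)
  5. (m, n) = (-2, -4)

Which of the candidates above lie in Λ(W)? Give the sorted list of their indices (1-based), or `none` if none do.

5

Compute τ' = (4−√20)/2 = -0.236068, so π⊥(m,n) = m -0.236068·n.
candidate 1: (m,n)=(8,5) → π∥ = 8+5·τ ≈ 29.180340, π⊥ = 8+5·τ' ≈ 6.819660 ∉ [-1.1, -0.5) ⇒ out
candidate 2: (m,n)=(-2,1) → π∥ = -2+1·τ ≈ 2.236068, π⊥ = -2+1·τ' ≈ -2.236068 ∉ [-1.1, -0.5) ⇒ out
candidate 3: (m,n)=(0,7) → π∥ = 0+7·τ ≈ 29.652476, π⊥ = 0+7·τ' ≈ -1.652476 ∉ [-1.1, -0.5) ⇒ out
candidate 4: (m,n)=(2,6) → π∥ = 2+6·τ ≈ 27.416408, π⊥ = 2+6·τ' ≈ 0.583592 ∉ [-1.1, -0.5) ⇒ out
candidate 5: (m,n)=(-2,-4) → π∥ = -2-4·τ ≈ -18.944272, π⊥ = -2-4·τ' ≈ -1.055728 ∈ [-1.1, -0.5) ⇒ IN Λ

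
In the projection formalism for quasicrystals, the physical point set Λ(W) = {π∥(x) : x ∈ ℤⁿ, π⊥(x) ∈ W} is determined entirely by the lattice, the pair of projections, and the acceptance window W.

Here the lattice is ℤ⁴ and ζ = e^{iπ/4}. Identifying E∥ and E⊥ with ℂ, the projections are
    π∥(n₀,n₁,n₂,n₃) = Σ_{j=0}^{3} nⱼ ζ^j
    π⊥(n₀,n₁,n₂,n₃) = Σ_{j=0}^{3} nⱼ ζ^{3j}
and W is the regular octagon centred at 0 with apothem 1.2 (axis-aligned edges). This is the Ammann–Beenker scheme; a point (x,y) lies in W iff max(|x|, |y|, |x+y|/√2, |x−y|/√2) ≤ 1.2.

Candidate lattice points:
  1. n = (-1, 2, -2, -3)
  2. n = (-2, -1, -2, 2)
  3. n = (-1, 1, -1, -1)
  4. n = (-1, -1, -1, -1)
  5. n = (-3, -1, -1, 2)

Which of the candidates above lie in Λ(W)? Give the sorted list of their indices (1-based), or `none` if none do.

π⊥(n) = n₀ + n₁ζ³ + n₂ζ⁶ + n₃ζ⁹ where ζ = e^{iπ/4}.
candidate 1: n = (-1, 2, -2, -3) → π⊥ ≈ (-4.535534, +1.292893); max(|x|,|y|,|x±y|/√2) = 4.535534 > 1.2 ⇒ ∉ W
candidate 2: n = (-2, -1, -2, 2) → π⊥ ≈ (+0.121320, +2.707107); max(|x|,|y|,|x±y|/√2) = 2.707107 > 1.2 ⇒ ∉ W
candidate 3: n = (-1, 1, -1, -1) → π⊥ ≈ (-2.414214, +1.000000); max(|x|,|y|,|x±y|/√2) = 2.414214 > 1.2 ⇒ ∉ W
candidate 4: n = (-1, -1, -1, -1) → π⊥ ≈ (-1.000000, -0.414214); max(|x|,|y|,|x±y|/√2) = 1.000000 ≤ 1.2 ⇒ ∈ W
candidate 5: n = (-3, -1, -1, 2) → π⊥ ≈ (-0.878680, +1.707107); max(|x|,|y|,|x±y|/√2) = 1.828427 > 1.2 ⇒ ∉ W

4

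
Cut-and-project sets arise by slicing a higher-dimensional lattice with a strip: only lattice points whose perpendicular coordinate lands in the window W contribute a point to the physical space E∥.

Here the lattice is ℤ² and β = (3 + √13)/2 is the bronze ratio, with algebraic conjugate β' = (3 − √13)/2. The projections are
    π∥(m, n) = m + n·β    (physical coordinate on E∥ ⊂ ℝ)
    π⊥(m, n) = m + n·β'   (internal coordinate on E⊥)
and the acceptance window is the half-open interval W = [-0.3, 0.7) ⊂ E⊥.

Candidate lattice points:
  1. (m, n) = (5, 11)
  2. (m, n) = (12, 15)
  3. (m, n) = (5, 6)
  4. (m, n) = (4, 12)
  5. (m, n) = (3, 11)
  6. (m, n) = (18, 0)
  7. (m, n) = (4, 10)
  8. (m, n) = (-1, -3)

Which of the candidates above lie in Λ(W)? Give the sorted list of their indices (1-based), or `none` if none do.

4, 8

Compute β' = (3−√13)/2 = -0.30278, so π⊥(m,n) = m -0.30278·n.
candidate 1: (m,n)=(5,11) → π∥ = 5+11·β ≈ 41.33053, π⊥ = 5+11·β' ≈ 1.66947 ∉ [-0.3, 0.7) ⇒ out
candidate 2: (m,n)=(12,15) → π∥ = 12+15·β ≈ 61.54163, π⊥ = 12+15·β' ≈ 7.45837 ∉ [-0.3, 0.7) ⇒ out
candidate 3: (m,n)=(5,6) → π∥ = 5+6·β ≈ 24.81665, π⊥ = 5+6·β' ≈ 3.18335 ∉ [-0.3, 0.7) ⇒ out
candidate 4: (m,n)=(4,12) → π∥ = 4+12·β ≈ 43.63331, π⊥ = 4+12·β' ≈ 0.36669 ∈ [-0.3, 0.7) ⇒ IN Λ
candidate 5: (m,n)=(3,11) → π∥ = 3+11·β ≈ 39.33053, π⊥ = 3+11·β' ≈ -0.33053 ∉ [-0.3, 0.7) ⇒ out
candidate 6: (m,n)=(18,0) → π∥ = 18+0·β ≈ 18.00000, π⊥ = 18+0·β' ≈ 18.00000 ∉ [-0.3, 0.7) ⇒ out
candidate 7: (m,n)=(4,10) → π∥ = 4+10·β ≈ 37.02776, π⊥ = 4+10·β' ≈ 0.97224 ∉ [-0.3, 0.7) ⇒ out
candidate 8: (m,n)=(-1,-3) → π∥ = -1-3·β ≈ -10.90833, π⊥ = -1-3·β' ≈ -0.09167 ∈ [-0.3, 0.7) ⇒ IN Λ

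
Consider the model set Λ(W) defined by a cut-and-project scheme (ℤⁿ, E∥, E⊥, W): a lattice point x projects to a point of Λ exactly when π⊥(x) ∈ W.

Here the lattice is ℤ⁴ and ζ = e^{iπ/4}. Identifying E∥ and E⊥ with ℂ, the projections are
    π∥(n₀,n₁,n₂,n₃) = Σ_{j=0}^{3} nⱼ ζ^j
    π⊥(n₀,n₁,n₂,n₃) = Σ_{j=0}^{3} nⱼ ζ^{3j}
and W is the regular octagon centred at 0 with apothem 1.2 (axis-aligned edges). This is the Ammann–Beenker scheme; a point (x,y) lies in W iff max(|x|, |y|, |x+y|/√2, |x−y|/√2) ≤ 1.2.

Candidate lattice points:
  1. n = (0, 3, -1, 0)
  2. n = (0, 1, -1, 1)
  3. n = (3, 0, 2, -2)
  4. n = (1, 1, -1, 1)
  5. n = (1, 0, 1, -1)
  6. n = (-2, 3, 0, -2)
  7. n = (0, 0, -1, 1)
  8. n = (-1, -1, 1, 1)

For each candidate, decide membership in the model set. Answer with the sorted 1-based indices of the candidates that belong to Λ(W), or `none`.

8

Internal map: ζ^{3j} for j=0..3 gives (1,0), (−√2/2,√2/2), (0,−1), (√2/2,√2/2).
candidate 1: n = (0, 3, -1, 0) → π⊥ ≈ (-2.1213, +3.1213); max(|x|,|y|,|x±y|/√2) = 3.7071 > 1.2 ⇒ ∉ W
candidate 2: n = (0, 1, -1, 1) → π⊥ ≈ (+0.0000, +2.4142); max(|x|,|y|,|x±y|/√2) = 2.4142 > 1.2 ⇒ ∉ W
candidate 3: n = (3, 0, 2, -2) → π⊥ ≈ (+1.5858, -3.4142); max(|x|,|y|,|x±y|/√2) = 3.5355 > 1.2 ⇒ ∉ W
candidate 4: n = (1, 1, -1, 1) → π⊥ ≈ (+1.0000, +2.4142); max(|x|,|y|,|x±y|/√2) = 2.4142 > 1.2 ⇒ ∉ W
candidate 5: n = (1, 0, 1, -1) → π⊥ ≈ (+0.2929, -1.7071); max(|x|,|y|,|x±y|/√2) = 1.7071 > 1.2 ⇒ ∉ W
candidate 6: n = (-2, 3, 0, -2) → π⊥ ≈ (-5.5355, +0.7071); max(|x|,|y|,|x±y|/√2) = 5.5355 > 1.2 ⇒ ∉ W
candidate 7: n = (0, 0, -1, 1) → π⊥ ≈ (+0.7071, +1.7071); max(|x|,|y|,|x±y|/√2) = 1.7071 > 1.2 ⇒ ∉ W
candidate 8: n = (-1, -1, 1, 1) → π⊥ ≈ (+0.4142, -1.0000); max(|x|,|y|,|x±y|/√2) = 1.0000 ≤ 1.2 ⇒ ∈ W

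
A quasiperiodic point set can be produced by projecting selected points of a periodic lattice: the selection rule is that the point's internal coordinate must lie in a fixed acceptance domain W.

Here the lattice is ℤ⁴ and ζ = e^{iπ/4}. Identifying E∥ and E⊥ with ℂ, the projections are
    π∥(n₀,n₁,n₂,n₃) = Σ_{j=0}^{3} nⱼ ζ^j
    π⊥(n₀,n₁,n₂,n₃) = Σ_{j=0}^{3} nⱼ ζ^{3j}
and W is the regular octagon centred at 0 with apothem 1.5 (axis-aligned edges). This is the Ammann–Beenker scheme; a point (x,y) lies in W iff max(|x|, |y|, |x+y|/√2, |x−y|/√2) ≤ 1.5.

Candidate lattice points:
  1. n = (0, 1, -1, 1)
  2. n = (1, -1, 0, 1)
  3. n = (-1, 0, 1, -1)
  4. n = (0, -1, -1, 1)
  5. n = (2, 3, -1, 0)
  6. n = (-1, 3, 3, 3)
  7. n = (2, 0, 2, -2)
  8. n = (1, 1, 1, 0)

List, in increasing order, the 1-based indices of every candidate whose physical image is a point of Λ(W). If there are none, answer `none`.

8

With ζ = e^{iπ/4} the internal vectors are ζ^0,ζ^3,ζ^6,ζ^9.
#1 (0, 1, -1, 1): internal (0.0000, 2.4142); octagon support 2.4142 vs apothem 1.5 → ∉ W
#2 (1, -1, 0, 1): internal (2.4142, 0.0000); octagon support 2.4142 vs apothem 1.5 → ∉ W
#3 (-1, 0, 1, -1): internal (-1.7071, -1.7071); octagon support 2.4142 vs apothem 1.5 → ∉ W
#4 (0, -1, -1, 1): internal (1.4142, 1.0000); octagon support 1.7071 vs apothem 1.5 → ∉ W
#5 (2, 3, -1, 0): internal (-0.1213, 3.1213); octagon support 3.1213 vs apothem 1.5 → ∉ W
#6 (-1, 3, 3, 3): internal (-1.0000, 1.2426); octagon support 1.5858 vs apothem 1.5 → ∉ W
#7 (2, 0, 2, -2): internal (0.5858, -3.4142); octagon support 3.4142 vs apothem 1.5 → ∉ W
#8 (1, 1, 1, 0): internal (0.2929, -0.2929); octagon support 0.4142 vs apothem 1.5 → ∈ W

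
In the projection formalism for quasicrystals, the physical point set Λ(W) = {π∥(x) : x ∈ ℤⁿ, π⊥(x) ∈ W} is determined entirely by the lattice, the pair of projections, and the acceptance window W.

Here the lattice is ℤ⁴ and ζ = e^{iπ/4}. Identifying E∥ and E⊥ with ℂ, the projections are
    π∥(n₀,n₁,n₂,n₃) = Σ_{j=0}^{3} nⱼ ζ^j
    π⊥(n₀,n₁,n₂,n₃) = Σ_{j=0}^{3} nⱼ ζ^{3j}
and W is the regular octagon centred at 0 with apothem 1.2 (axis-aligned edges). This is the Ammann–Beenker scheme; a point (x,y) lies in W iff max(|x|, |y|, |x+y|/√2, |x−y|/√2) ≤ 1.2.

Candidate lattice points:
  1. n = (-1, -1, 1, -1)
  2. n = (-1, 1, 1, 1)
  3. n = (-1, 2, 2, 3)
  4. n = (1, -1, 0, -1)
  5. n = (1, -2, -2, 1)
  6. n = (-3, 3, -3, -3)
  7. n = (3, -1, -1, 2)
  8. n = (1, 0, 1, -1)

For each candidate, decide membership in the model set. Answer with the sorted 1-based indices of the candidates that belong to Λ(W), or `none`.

2

π⊥(n) = n₀ + n₁ζ³ + n₂ζ⁶ + n₃ζ⁹ where ζ = e^{iπ/4}.
candidate 1: n = (-1, -1, 1, -1) → π⊥ ≈ (-1.00000, -2.41421); max(|x|,|y|,|x±y|/√2) = 2.41421 > 1.2 ⇒ ∉ W
candidate 2: n = (-1, 1, 1, 1) → π⊥ ≈ (-1.00000, +0.41421); max(|x|,|y|,|x±y|/√2) = 1.00000 ≤ 1.2 ⇒ ∈ W
candidate 3: n = (-1, 2, 2, 3) → π⊥ ≈ (-0.29289, +1.53553); max(|x|,|y|,|x±y|/√2) = 1.53553 > 1.2 ⇒ ∉ W
candidate 4: n = (1, -1, 0, -1) → π⊥ ≈ (+1.00000, -1.41421); max(|x|,|y|,|x±y|/√2) = 1.70711 > 1.2 ⇒ ∉ W
candidate 5: n = (1, -2, -2, 1) → π⊥ ≈ (+3.12132, +1.29289); max(|x|,|y|,|x±y|/√2) = 3.12132 > 1.2 ⇒ ∉ W
candidate 6: n = (-3, 3, -3, -3) → π⊥ ≈ (-7.24264, +3.00000); max(|x|,|y|,|x±y|/√2) = 7.24264 > 1.2 ⇒ ∉ W
candidate 7: n = (3, -1, -1, 2) → π⊥ ≈ (+5.12132, +1.70711); max(|x|,|y|,|x±y|/√2) = 5.12132 > 1.2 ⇒ ∉ W
candidate 8: n = (1, 0, 1, -1) → π⊥ ≈ (+0.29289, -1.70711); max(|x|,|y|,|x±y|/√2) = 1.70711 > 1.2 ⇒ ∉ W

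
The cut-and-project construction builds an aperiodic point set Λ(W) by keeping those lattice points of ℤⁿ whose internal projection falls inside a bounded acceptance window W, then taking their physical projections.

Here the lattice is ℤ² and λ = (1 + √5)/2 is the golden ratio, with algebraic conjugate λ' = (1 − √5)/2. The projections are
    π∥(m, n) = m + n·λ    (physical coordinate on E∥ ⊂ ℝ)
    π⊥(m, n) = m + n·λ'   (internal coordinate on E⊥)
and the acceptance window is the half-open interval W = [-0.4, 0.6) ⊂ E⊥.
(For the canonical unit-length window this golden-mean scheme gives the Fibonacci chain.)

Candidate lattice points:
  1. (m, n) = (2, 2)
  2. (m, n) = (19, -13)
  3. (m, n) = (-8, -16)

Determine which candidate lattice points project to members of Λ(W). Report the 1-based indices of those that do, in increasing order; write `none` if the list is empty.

Numerically λ ≈ 1.61803 and λ' = −1/λ ≈ -0.61803.
candidate 1: (m,n)=(2,2) → π∥ = 2+2·λ ≈ 5.23607, π⊥ = 2+2·λ' ≈ 0.76393 ∉ [-0.4, 0.6) ⇒ out
candidate 2: (m,n)=(19,-13) → π∥ = 19-13·λ ≈ -2.03444, π⊥ = 19-13·λ' ≈ 27.03444 ∉ [-0.4, 0.6) ⇒ out
candidate 3: (m,n)=(-8,-16) → π∥ = -8-16·λ ≈ -33.88854, π⊥ = -8-16·λ' ≈ 1.88854 ∉ [-0.4, 0.6) ⇒ out

none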